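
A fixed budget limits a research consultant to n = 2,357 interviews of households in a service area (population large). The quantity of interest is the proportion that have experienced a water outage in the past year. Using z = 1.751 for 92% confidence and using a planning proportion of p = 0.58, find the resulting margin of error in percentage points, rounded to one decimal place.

SE(p̂) = √[p(1−p)/n] = √[0.2436/2357] = 0.01017.
E = z × SE = 1.751 × 0.01017 = 0.01780, or 1.8 percentage points.

1.8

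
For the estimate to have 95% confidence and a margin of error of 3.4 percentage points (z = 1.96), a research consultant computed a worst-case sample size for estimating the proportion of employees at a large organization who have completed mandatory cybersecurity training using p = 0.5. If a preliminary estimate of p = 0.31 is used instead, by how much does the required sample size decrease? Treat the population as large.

120

Conservative (p = 0.5): n = 1.96² × 0.25 / 0.034² ≈ 830.80 → 831.
Using p = 0.31: p(1−p) = 0.2139, so n = 1.96² × 0.2139 / 0.034² ≈ 710.83 → 711.
Reduction: 831 − 711 = 120.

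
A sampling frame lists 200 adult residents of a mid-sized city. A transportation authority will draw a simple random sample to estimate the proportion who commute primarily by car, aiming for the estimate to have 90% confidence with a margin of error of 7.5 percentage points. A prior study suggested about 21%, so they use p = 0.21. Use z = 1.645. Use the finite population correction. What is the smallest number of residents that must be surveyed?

Unadjusted: n₀ = 1.645² × 0.21 × 0.79 / 0.075² ≈ 79.81, so n₀ = 80.
Finite population correction with N = 200: n = n₀ / (1 + (n₀−1)/N) = 80 / (1 + 79/200) = 80 / 1.3950 ≈ 57.35.
Rounding up, n = 58.

58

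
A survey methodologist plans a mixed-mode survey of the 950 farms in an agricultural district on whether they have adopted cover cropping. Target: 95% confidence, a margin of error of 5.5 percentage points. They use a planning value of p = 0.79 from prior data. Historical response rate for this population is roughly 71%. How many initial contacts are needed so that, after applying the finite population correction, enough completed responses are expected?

244

For 95% confidence, z = 1.960.
Completed interviews needed (unadjusted): n₀ = 1.960² × 0.1659 / 0.055² ≈ 210.68 → 211.
FPC for N = 950: n = 211 / (1 + 210/950) = 211 / 1.2211 ≈ 172.80 → 173.
At a 71% response rate, contacts needed = 173 / 0.71 ≈ 243.66 → 244.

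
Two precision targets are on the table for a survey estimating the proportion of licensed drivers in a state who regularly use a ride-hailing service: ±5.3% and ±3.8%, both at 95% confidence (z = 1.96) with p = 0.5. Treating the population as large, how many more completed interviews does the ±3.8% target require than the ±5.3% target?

At ±5.3%: n = 1.96² × 0.2500 / 0.053² ≈ 341.90 → 342.
At ±3.8%: n = 1.96² × 0.2500 / 0.038² ≈ 665.10 → 666.
Additional respondents: 666 − 342 = 324.

324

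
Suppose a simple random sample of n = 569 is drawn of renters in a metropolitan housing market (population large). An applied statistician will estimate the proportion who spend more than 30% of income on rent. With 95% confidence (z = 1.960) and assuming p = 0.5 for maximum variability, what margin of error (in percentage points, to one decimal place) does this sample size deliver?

4.1

SE(p̂) = √[p(1−p)/n] = √[0.2500/569] = 0.02096.
E = z × SE = 1.960 × 0.02096 = 0.04108, or 4.1 percentage points.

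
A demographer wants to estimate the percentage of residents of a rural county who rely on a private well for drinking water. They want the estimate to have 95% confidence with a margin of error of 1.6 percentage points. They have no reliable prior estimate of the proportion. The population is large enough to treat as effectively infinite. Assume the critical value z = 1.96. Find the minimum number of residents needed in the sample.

With no prior estimate, use p = 0.5, giving p(1−p) = 0.25.
n = z²·p(1−p)/E² = 1.96² × 0.2500 / 0.016² = 3.8416 × 0.2500 / 0.000256 ≈ 3751.56.
Rounding up gives n = 3752.

3752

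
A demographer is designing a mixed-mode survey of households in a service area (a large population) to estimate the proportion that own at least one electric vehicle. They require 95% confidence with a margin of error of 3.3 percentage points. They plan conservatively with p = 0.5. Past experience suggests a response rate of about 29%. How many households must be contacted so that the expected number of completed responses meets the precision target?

3042

For 95% confidence, z = 1.96.
Completed interviews needed: n₀ = 1.96² × 0.2500 / 0.033² ≈ 881.91 → 882.
At a 29% response rate, contacts needed = 882 / 0.29 ≈ 3041.38 → 3042.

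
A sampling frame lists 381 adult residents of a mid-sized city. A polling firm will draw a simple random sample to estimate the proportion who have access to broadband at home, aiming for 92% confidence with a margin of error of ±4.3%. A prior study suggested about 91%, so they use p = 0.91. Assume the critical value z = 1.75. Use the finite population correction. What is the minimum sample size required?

101

Unadjusted: n₀ = 1.75² × 0.91 × 0.09 / 0.043² ≈ 135.65, so n₀ = 136.
Finite population correction with N = 381: n = n₀ / (1 + (n₀−1)/N) = 136 / (1 + 135/381) = 136 / 1.3543 ≈ 100.42.
Rounding up, n = 101.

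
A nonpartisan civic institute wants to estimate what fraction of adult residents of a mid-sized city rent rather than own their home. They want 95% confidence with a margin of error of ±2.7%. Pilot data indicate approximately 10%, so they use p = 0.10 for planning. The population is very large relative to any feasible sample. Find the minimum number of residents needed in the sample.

For 95% confidence, z = 1.960.
With p = 0.10, p(1−p) = 0.0900.
n = z²·p(1−p)/E² = 1.960² × 0.0900 / 0.027² = 3.8416 × 0.0900 / 0.000729 ≈ 474.27.
Rounding up gives n = 475.

475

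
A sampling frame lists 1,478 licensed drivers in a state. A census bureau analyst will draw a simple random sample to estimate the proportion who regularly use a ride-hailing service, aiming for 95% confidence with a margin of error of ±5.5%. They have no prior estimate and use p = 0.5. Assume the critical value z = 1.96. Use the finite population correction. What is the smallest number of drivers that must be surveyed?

262

Unadjusted: n₀ = 1.96² × 0.50 × 0.50 / 0.055² ≈ 317.49, so n₀ = 318.
Finite population correction with N = 1,478: n = n₀ / (1 + (n₀−1)/N) = 318 / (1 + 317/1478) = 318 / 1.2145 ≈ 261.84.
Rounding up, n = 262.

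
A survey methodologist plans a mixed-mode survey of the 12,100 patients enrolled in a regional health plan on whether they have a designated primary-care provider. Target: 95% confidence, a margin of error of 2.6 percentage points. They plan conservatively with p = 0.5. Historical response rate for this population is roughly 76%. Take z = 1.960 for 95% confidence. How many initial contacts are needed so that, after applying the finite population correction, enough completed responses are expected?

1674

Completed interviews needed (unadjusted): n₀ = 1.960² × 0.2500 / 0.026² ≈ 1420.71 → 1421.
FPC for N = 12,100: n = 1421 / (1 + 1420/12100) = 1421 / 1.1174 ≈ 1271.75 → 1272.
At a 76% response rate, contacts needed = 1272 / 0.76 ≈ 1673.68 → 1674.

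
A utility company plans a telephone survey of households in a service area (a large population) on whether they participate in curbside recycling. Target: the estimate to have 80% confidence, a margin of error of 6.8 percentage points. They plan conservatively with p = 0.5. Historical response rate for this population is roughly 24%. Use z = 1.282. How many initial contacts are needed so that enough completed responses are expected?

371

Completed interviews needed: n₀ = 1.282² × 0.2500 / 0.068² ≈ 88.86 → 89.
At a 24% response rate, contacts needed = 89 / 0.24 ≈ 370.83 → 371.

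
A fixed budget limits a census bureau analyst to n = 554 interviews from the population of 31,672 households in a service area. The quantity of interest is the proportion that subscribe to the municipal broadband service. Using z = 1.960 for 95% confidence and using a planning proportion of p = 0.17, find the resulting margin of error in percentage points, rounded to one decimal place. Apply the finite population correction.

Finite-population factor: (N−n)/(N−1) = (31672−554)/(31672−1) = 0.9825.
SE(p̂) = √[p(1−p)/n · (N−n)/(N−1)] = √[0.1411/554 × 0.9825] = 0.01582.
E = z × SE = 1.960 × 0.01582 = 0.03101 ≈ 3.1 percentage points.

3.1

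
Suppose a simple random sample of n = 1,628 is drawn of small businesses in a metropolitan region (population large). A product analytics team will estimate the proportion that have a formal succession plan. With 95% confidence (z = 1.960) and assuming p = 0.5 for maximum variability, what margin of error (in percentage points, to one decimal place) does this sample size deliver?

2.4

SE(p̂) = √[p(1−p)/n] = √[0.2500/1628] = 0.01239.
E = z × SE = 1.960 × 0.01239 = 0.02429, or 2.4 percentage points.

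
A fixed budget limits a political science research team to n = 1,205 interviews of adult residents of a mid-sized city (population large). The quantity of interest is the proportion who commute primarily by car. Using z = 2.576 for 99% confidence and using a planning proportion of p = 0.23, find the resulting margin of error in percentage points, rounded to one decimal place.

SE(p̂) = √[p(1−p)/n] = √[0.1771/1205] = 0.01212.
E = z × SE = 2.576 × 0.01212 = 0.03123, or 3.1 percentage points.

3.1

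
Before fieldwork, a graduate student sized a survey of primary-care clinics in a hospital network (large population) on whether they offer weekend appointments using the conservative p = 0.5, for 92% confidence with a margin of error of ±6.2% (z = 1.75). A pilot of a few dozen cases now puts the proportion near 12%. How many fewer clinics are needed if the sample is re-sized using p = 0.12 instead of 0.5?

Conservative (p = 0.5): n = 1.75² × 0.25 / 0.062² ≈ 199.17 → 200.
Using p = 0.12: p(1−p) = 0.1056, so n = 1.75² × 0.1056 / 0.062² ≈ 84.13 → 85.
Reduction: 200 − 85 = 115.

115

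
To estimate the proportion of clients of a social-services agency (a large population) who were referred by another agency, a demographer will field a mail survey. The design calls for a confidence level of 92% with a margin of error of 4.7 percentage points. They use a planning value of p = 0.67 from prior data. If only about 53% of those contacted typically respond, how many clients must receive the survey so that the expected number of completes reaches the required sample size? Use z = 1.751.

Completed interviews needed: n₀ = 1.751² × 0.2211 / 0.047² ≈ 306.88 → 307.
At a 53% response rate, contacts needed = 307 / 0.53 ≈ 579.25 → 580.

580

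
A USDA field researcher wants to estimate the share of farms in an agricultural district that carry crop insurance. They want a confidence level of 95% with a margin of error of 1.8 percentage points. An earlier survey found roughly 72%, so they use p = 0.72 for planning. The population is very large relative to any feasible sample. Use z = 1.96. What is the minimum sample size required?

With p = 0.72, p(1−p) = 0.2016.
n = z²·p(1−p)/E² = 1.96² × 0.2016 / 0.018² = 3.8416 × 0.2016 / 0.000324 ≈ 2390.33.
Rounding up gives n = 2391.

2391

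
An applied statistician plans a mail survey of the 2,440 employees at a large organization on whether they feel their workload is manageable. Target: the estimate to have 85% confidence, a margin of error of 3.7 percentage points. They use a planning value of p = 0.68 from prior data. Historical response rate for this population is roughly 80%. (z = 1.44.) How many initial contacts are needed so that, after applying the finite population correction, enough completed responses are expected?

364

Completed interviews needed (unadjusted): n₀ = 1.44² × 0.2176 / 0.037² ≈ 329.59 → 330.
FPC for N = 2,440: n = 330 / (1 + 329/2440) = 330 / 1.1348 ≈ 290.79 → 291.
At an 80% response rate, contacts needed = 291 / 0.80 ≈ 363.75 → 364.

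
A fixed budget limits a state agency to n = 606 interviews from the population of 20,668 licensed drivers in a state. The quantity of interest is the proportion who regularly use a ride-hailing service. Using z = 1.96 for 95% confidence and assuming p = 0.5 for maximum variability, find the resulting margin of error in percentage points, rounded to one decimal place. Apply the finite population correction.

Finite-population factor: (N−n)/(N−1) = (20668−606)/(20668−1) = 0.9707.
SE(p̂) = √[p(1−p)/n · (N−n)/(N−1)] = √[0.2500/606 × 0.9707] = 0.02001.
E = z × SE = 1.96 × 0.02001 = 0.03922 ≈ 3.9 percentage points.

3.9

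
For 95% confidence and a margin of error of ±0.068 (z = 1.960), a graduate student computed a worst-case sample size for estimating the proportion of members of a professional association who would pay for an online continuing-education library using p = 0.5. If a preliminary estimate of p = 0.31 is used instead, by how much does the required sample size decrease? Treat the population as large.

30

Conservative (p = 0.5): n = 1.960² × 0.25 / 0.068² ≈ 207.70 → 208.
Using p = 0.31: p(1−p) = 0.2139, so n = 1.960² × 0.2139 / 0.068² ≈ 177.71 → 178.
Reduction: 208 − 178 = 30.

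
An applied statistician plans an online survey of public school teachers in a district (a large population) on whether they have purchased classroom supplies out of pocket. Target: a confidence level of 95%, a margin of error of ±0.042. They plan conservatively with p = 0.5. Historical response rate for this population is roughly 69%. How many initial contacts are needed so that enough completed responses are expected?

For 95% confidence, z = 1.96.
Completed interviews needed: n₀ = 1.96² × 0.2500 / 0.042² ≈ 544.44 → 545.
At a 69% response rate, contacts needed = 545 / 0.69 ≈ 789.86 → 790.

790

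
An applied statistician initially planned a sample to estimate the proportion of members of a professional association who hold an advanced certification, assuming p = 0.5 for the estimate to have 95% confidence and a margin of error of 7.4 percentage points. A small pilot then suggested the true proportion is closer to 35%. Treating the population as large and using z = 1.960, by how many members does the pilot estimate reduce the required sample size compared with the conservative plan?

16

Conservative (p = 0.5): n = 1.960² × 0.25 / 0.074² ≈ 175.38 → 176.
Using p = 0.35: p(1−p) = 0.2275, so n = 1.960² × 0.2275 / 0.074² ≈ 159.60 → 160.
Reduction: 176 − 160 = 16.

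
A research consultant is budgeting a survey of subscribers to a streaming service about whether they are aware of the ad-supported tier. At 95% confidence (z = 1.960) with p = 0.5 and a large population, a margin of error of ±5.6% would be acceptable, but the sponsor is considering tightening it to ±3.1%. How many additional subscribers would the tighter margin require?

693

At ±5.6%: n = 1.960² × 0.2500 / 0.056² ≈ 306.25 → 307.
At ±3.1%: n = 1.960² × 0.2500 / 0.031² ≈ 999.38 → 1000.
Additional respondents: 1000 − 307 = 693.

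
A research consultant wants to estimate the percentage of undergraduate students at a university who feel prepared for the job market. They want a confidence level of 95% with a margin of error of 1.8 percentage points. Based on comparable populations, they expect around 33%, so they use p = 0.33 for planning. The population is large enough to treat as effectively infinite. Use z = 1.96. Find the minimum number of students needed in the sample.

With p = 0.33, p(1−p) = 0.2211.
n = z²·p(1−p)/E² = 1.96² × 0.2211 / 0.018² = 3.8416 × 0.2211 / 0.000324 ≈ 2621.54.
Rounding up gives n = 2622.

2622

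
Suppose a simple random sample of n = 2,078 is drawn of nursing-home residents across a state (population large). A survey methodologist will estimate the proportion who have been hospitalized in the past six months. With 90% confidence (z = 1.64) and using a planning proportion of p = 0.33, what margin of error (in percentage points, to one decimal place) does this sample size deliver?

SE(p̂) = √[p(1−p)/n] = √[0.2211/2078] = 0.01032.
E = z × SE = 1.64 × 0.01032 = 0.01692, or 1.7 percentage points.

1.7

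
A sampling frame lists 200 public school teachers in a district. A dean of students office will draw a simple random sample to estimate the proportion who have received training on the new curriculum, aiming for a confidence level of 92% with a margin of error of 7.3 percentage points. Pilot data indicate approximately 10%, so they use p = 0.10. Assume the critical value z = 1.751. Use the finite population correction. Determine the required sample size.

42

Unadjusted: n₀ = 1.751² × 0.10 × 0.90 / 0.073² ≈ 51.78, so n₀ = 52.
Finite population correction with N = 200: n = n₀ / (1 + (n₀−1)/N) = 52 / (1 + 51/200) = 52 / 1.2550 ≈ 41.43.
Rounding up, n = 42.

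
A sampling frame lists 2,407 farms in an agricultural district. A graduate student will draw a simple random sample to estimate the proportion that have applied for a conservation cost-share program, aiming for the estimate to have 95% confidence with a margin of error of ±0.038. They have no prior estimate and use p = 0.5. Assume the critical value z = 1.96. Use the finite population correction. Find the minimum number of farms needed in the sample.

Unadjusted: n₀ = 1.96² × 0.50 × 0.50 / 0.038² ≈ 665.10, so n₀ = 666.
Finite population correction with N = 2,407: n = n₀ / (1 + (n₀−1)/N) = 666 / (1 + 665/2407) = 666 / 1.2763 ≈ 521.83.
Rounding up, n = 522.

522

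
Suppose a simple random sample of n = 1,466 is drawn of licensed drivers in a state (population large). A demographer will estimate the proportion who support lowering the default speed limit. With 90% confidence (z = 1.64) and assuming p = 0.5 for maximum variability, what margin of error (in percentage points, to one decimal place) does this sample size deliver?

SE(p̂) = √[p(1−p)/n] = √[0.2500/1466] = 0.01306.
E = z × SE = 1.64 × 0.01306 = 0.02142, or 2.1 percentage points.

2.1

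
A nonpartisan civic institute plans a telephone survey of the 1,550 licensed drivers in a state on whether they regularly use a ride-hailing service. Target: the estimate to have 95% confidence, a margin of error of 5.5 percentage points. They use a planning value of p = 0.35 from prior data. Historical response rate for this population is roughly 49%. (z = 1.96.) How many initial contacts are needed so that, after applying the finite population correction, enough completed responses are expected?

Completed interviews needed (unadjusted): n₀ = 1.96² × 0.2275 / 0.055² ≈ 288.91 → 289.
FPC for N = 1,550: n = 289 / (1 + 288/1550) = 289 / 1.1858 ≈ 243.72 → 244.
At a 49% response rate, contacts needed = 244 / 0.49 ≈ 497.96 → 498.

498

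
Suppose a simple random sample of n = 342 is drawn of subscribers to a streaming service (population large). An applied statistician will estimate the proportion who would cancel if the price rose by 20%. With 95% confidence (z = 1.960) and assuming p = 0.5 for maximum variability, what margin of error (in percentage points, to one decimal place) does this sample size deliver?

SE(p̂) = √[p(1−p)/n] = √[0.2500/342] = 0.02704.
E = z × SE = 1.960 × 0.02704 = 0.05299, or 5.3 percentage points.

5.3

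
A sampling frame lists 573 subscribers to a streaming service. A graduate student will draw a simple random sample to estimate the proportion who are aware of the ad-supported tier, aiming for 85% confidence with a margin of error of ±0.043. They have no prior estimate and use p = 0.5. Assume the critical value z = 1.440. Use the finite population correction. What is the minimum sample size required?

Unadjusted: n₀ = 1.440² × 0.50 × 0.50 / 0.043² ≈ 280.37, so n₀ = 281.
Finite population correction with N = 573: n = n₀ / (1 + (n₀−1)/N) = 281 / (1 + 280/573) = 281 / 1.4887 ≈ 188.76.
Rounding up, n = 189.

189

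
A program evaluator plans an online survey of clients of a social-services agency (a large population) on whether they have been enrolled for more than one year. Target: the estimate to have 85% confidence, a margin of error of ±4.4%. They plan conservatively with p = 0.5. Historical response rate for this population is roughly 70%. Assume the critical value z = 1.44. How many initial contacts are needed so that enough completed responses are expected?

383

Completed interviews needed: n₀ = 1.44² × 0.2500 / 0.044² ≈ 267.77 → 268.
At a 70% response rate, contacts needed = 268 / 0.70 ≈ 382.86 → 383.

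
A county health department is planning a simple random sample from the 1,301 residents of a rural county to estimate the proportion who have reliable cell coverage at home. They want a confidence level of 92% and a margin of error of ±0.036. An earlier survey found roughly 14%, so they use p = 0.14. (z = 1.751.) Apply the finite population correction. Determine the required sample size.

234

Unadjusted: n₀ = 1.751² × 0.14 × 0.86 / 0.036² ≈ 284.84, so n₀ = 285.
Finite population correction with N = 1,301: n = n₀ / (1 + (n₀−1)/N) = 285 / (1 + 284/1301) = 285 / 1.2183 ≈ 233.93.
Rounding up, n = 234.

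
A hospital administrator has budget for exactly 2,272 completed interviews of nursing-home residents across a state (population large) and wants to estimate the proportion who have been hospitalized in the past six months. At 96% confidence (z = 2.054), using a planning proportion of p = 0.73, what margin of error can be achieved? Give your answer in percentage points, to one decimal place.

1.9

SE(p̂) = √[p(1−p)/n] = √[0.1971/2272] = 0.00931.
E = z × SE = 2.054 × 0.00931 = 0.01913, or 1.9 percentage points.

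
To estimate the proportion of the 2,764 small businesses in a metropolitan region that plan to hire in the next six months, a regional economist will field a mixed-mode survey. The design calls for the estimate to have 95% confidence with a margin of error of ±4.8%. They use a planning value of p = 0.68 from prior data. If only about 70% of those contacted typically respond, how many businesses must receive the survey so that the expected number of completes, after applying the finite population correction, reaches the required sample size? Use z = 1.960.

459

Completed interviews needed (unadjusted): n₀ = 1.960² × 0.2176 / 0.048² ≈ 362.82 → 363.
FPC for N = 2,764: n = 363 / (1 + 362/2764) = 363 / 1.1310 ≈ 320.96 → 321.
At a 70% response rate, contacts needed = 321 / 0.70 ≈ 458.57 → 459.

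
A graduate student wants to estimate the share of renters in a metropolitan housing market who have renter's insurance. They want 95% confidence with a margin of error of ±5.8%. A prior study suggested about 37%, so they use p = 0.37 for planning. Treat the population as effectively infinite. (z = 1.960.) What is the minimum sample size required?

With p = 0.37, p(1−p) = 0.2331.
n = z²·p(1−p)/E² = 1.960² × 0.2331 / 0.058² = 3.8416 × 0.2331 / 0.003364 ≈ 266.19.
Rounding up gives n = 267.

267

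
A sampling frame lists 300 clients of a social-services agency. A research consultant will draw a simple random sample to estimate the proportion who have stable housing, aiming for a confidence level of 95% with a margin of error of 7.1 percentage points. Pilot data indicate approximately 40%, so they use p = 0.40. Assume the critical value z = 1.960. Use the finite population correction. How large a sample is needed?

Unadjusted: n₀ = 1.960² × 0.40 × 0.60 / 0.071² ≈ 182.90, so n₀ = 183.
Finite population correction with N = 300: n = n₀ / (1 + (n₀−1)/N) = 183 / (1 + 182/300) = 183 / 1.6067 ≈ 113.90.
Rounding up, n = 114.

114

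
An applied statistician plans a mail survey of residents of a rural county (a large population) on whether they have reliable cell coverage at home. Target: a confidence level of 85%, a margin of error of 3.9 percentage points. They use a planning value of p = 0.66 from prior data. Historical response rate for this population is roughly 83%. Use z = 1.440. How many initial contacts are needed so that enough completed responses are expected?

Completed interviews needed: n₀ = 1.440² × 0.2244 / 0.039² ≈ 305.93 → 306.
At an 83% response rate, contacts needed = 306 / 0.83 ≈ 368.67 → 369.

369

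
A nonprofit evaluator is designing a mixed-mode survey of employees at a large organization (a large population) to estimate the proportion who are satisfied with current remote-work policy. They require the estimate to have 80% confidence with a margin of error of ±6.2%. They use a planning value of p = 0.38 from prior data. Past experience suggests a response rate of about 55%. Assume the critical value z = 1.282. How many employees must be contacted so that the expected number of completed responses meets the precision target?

Completed interviews needed: n₀ = 1.282² × 0.2356 / 0.062² ≈ 100.73 → 101.
At a 55% response rate, contacts needed = 101 / 0.55 ≈ 183.64 → 184.

184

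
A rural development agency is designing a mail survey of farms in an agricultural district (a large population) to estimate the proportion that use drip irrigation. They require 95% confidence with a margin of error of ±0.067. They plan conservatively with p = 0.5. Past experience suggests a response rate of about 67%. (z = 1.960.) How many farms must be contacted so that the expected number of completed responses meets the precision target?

320

Completed interviews needed: n₀ = 1.960² × 0.2500 / 0.067² ≈ 213.95 → 214.
At a 67% response rate, contacts needed = 214 / 0.67 ≈ 319.40 → 320.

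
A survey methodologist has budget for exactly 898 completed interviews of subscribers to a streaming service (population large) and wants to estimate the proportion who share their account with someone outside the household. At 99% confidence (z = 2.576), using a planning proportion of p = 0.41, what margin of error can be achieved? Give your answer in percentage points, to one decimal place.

SE(p̂) = √[p(1−p)/n] = √[0.2419/898] = 0.01641.
E = z × SE = 2.576 × 0.01641 = 0.04228, or 4.2 percentage points.

4.2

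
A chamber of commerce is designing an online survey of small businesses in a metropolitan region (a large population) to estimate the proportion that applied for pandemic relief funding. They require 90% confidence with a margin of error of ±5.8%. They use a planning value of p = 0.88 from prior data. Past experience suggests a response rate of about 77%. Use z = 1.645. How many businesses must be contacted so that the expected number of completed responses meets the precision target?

Completed interviews needed: n₀ = 1.645² × 0.1056 / 0.058² ≈ 84.95 → 85.
At a 77% response rate, contacts needed = 85 / 0.77 ≈ 110.39 → 111.

111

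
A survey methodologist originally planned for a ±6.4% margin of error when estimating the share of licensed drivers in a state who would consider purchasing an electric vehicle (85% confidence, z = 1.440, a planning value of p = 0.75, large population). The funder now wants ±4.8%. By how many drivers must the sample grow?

74

At ±6.4%: n = 1.440² × 0.1875 / 0.064² ≈ 94.92 → 95.
At ±4.8%: n = 1.440² × 0.1875 / 0.048² ≈ 168.75 → 169.
Additional respondents: 169 − 95 = 74.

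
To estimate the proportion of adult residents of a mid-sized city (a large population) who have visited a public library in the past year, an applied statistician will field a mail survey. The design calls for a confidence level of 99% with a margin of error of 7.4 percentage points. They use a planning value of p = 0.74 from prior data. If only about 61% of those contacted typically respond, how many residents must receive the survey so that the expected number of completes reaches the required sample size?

384

For 99% confidence, z = 2.58.
Completed interviews needed: n₀ = 2.58² × 0.1924 / 0.074² ≈ 233.87 → 234.
At a 61% response rate, contacts needed = 234 / 0.61 ≈ 383.61 → 384.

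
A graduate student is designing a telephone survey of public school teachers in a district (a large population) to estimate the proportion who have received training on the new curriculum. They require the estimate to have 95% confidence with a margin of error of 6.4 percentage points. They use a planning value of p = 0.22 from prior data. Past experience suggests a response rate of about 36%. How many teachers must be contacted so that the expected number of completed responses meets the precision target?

For 95% confidence, z = 1.96.
Completed interviews needed: n₀ = 1.96² × 0.1716 / 0.064² ≈ 160.94 → 161.
At a 36% response rate, contacts needed = 161 / 0.36 ≈ 447.22 → 448.

448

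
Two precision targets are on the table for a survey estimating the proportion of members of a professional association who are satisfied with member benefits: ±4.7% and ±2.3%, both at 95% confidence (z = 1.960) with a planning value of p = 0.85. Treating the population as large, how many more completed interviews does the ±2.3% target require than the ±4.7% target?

At ±4.7%: n = 1.960² × 0.1275 / 0.047² ≈ 221.73 → 222.
At ±2.3%: n = 1.960² × 0.1275 / 0.023² ≈ 925.91 → 926.
Additional respondents: 926 − 222 = 704.

704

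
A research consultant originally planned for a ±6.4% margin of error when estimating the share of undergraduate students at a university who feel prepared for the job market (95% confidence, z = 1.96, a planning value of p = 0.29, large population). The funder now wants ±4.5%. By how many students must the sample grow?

At ±6.4%: n = 1.96² × 0.2059 / 0.064² ≈ 193.11 → 194.
At ±4.5%: n = 1.96² × 0.2059 / 0.045² ≈ 390.61 → 391.
Additional respondents: 391 − 194 = 197.

197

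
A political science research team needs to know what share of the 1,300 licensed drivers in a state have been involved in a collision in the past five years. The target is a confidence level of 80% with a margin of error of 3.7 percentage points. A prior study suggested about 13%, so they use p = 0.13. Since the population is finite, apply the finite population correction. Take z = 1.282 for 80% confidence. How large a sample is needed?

Unadjusted: n₀ = 1.282² × 0.13 × 0.87 / 0.037² ≈ 135.78, so n₀ = 136.
Finite population correction with N = 1,300: n = n₀ / (1 + (n₀−1)/N) = 136 / (1 + 135/1300) = 136 / 1.1038 ≈ 123.21.
Rounding up, n = 124.

124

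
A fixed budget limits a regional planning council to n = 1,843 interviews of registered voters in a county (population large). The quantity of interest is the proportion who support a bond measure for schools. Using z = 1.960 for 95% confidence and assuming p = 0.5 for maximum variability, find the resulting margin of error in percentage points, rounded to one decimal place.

2.3

SE(p̂) = √[p(1−p)/n] = √[0.2500/1843] = 0.01165.
E = z × SE = 1.960 × 0.01165 = 0.02283, or 2.3 percentage points.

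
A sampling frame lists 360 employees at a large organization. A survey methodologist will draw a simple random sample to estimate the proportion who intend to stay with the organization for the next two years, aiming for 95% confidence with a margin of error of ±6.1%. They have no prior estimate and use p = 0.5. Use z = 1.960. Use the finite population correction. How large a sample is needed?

Unadjusted: n₀ = 1.960² × 0.50 × 0.50 / 0.061² ≈ 258.10, so n₀ = 259.
Finite population correction with N = 360: n = n₀ / (1 + (n₀−1)/N) = 259 / (1 + 258/360) = 259 / 1.7167 ≈ 150.87.
Rounding up, n = 151.

151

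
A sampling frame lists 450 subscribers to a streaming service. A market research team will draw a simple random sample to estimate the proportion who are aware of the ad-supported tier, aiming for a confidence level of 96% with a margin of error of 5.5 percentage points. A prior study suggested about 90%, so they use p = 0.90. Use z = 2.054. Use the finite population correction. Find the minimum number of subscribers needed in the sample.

Unadjusted: n₀ = 2.054² × 0.90 × 0.10 / 0.055² ≈ 125.52, so n₀ = 126.
Finite population correction with N = 450: n = n₀ / (1 + (n₀−1)/N) = 126 / (1 + 125/450) = 126 / 1.2778 ≈ 98.61.
Rounding up, n = 99.

99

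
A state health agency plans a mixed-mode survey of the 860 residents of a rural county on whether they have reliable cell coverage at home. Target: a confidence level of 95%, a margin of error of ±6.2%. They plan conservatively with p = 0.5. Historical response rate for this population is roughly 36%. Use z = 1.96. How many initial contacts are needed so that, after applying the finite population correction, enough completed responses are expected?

539

Completed interviews needed (unadjusted): n₀ = 1.96² × 0.2500 / 0.062² ≈ 249.84 → 250.
FPC for N = 860: n = 250 / (1 + 249/860) = 250 / 1.2895 ≈ 193.87 → 194.
At a 36% response rate, contacts needed = 194 / 0.36 ≈ 538.89 → 539.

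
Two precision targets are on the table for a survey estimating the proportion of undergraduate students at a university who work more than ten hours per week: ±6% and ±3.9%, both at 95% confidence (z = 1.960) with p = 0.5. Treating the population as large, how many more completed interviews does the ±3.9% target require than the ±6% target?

365

At ±6%: n = 1.960² × 0.2500 / 0.060² ≈ 266.78 → 267.
At ±3.9%: n = 1.960² × 0.2500 / 0.039² ≈ 631.43 → 632.
Additional respondents: 632 − 267 = 365.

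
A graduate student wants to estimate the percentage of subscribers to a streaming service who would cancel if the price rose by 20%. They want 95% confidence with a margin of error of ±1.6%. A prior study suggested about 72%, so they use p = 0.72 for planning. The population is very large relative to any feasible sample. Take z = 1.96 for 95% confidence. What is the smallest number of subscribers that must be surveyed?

With p = 0.72, p(1−p) = 0.2016.
n = z²·p(1−p)/E² = 1.96² × 0.2016 / 0.016² = 3.8416 × 0.2016 / 0.000256 ≈ 3025.26.
Rounding up gives n = 3026.

3026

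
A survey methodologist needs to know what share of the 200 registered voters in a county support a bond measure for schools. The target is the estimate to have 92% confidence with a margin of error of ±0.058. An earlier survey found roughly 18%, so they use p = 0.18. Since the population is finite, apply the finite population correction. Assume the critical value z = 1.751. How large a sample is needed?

81

Unadjusted: n₀ = 1.751² × 0.18 × 0.82 / 0.058² ≈ 134.52, so n₀ = 135.
Finite population correction with N = 200: n = n₀ / (1 + (n₀−1)/N) = 135 / (1 + 134/200) = 135 / 1.6700 ≈ 80.84.
Rounding up, n = 81.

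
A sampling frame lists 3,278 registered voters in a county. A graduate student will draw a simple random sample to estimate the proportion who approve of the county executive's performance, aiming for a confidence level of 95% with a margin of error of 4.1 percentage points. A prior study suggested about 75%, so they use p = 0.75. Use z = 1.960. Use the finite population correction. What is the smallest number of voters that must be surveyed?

380

Unadjusted: n₀ = 1.960² × 0.75 × 0.25 / 0.041² ≈ 428.49, so n₀ = 429.
Finite population correction with N = 3,278: n = n₀ / (1 + (n₀−1)/N) = 429 / (1 + 428/3278) = 429 / 1.1306 ≈ 379.46.
Rounding up, n = 380.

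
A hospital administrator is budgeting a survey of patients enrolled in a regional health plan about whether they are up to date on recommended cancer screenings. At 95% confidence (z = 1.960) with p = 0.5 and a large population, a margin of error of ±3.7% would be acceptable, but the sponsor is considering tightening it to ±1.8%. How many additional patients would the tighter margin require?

At ±3.7%: n = 1.960² × 0.2500 / 0.037² ≈ 701.53 → 702.
At ±1.8%: n = 1.960² × 0.2500 / 0.018² ≈ 2964.20 → 2965.
Additional respondents: 2965 − 702 = 2263.

2263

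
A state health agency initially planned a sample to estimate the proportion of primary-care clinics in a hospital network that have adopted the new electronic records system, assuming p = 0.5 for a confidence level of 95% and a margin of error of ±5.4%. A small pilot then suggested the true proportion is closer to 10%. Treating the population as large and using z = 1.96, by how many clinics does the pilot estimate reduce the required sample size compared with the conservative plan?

211

Conservative (p = 0.5): n = 1.96² × 0.25 / 0.054² ≈ 329.36 → 330.
Using p = 0.10: p(1−p) = 0.0900, so n = 1.96² × 0.0900 / 0.054² ≈ 118.57 → 119.
Reduction: 330 − 119 = 211.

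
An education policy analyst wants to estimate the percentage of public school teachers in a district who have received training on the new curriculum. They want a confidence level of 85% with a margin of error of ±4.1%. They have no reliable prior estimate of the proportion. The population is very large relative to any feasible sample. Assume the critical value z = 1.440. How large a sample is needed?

With no prior estimate, use p = 0.5, giving p(1−p) = 0.25.
n = z²·p(1−p)/E² = 1.440² × 0.2500 / 0.041² = 2.0736 × 0.2500 / 0.001681 ≈ 308.39.
Rounding up gives n = 309.

309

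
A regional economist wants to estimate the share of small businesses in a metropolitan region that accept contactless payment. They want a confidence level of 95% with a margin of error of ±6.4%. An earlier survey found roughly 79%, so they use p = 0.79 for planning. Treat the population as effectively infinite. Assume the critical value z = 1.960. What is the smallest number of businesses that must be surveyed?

With p = 0.79, p(1−p) = 0.1659.
n = z²·p(1−p)/E² = 1.960² × 0.1659 / 0.064² = 3.8416 × 0.1659 / 0.004096 ≈ 155.60.
Rounding up gives n = 156.

156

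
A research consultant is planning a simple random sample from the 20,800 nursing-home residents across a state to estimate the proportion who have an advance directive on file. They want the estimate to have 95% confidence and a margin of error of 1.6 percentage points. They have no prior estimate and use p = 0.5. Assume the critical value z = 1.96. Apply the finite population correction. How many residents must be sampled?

3179

Unadjusted: n₀ = 1.96² × 0.50 × 0.50 / 0.016² ≈ 3751.56, so n₀ = 3752.
Finite population correction with N = 20,800: n = n₀ / (1 + (n₀−1)/N) = 3752 / (1 + 3751/20800) = 3752 / 1.1803 ≈ 3178.75.
Rounding up, n = 3179.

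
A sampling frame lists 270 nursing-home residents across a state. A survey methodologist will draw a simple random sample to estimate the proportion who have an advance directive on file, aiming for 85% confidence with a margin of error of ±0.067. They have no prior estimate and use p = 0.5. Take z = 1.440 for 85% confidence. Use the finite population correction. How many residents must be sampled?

Unadjusted: n₀ = 1.440² × 0.50 × 0.50 / 0.067² ≈ 115.48, so n₀ = 116.
Finite population correction with N = 270: n = n₀ / (1 + (n₀−1)/N) = 116 / (1 + 115/270) = 116 / 1.4259 ≈ 81.35.
Rounding up, n = 82.

82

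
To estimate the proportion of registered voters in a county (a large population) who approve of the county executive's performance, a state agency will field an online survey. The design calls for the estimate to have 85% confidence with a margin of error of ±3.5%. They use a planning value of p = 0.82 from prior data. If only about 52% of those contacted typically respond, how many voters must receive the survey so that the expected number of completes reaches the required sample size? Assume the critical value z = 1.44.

Completed interviews needed: n₀ = 1.44² × 0.1476 / 0.035² ≈ 249.85 → 250.
At a 52% response rate, contacts needed = 250 / 0.52 ≈ 480.77 → 481.

481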